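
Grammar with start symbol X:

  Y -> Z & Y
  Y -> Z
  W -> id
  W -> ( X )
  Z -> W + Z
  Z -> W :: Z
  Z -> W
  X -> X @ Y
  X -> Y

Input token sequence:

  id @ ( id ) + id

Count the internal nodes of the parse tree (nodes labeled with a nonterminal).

[X [X [Y [Z [W id]]]] @ [Y [Z [W ( [X [Y [Z [W id]]]] )] + [Z [W id]]]]]

14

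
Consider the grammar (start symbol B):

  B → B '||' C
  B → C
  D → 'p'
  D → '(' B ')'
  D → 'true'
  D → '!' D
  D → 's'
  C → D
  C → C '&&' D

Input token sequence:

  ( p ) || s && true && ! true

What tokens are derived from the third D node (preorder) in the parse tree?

[B [B [C [D ( [B [C [D p]]] )]]] || [C [C [C [D s]] && [D true]] && [D ! [D true]]]]

s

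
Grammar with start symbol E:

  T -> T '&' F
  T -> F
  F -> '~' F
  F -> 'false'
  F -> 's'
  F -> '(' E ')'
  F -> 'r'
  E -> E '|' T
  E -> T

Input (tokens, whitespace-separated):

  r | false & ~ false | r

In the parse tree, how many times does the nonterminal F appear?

[E [E [E [T [F r]]] | [T [T [F false]] & [F ~ [F false]]]] | [T [F r]]]

5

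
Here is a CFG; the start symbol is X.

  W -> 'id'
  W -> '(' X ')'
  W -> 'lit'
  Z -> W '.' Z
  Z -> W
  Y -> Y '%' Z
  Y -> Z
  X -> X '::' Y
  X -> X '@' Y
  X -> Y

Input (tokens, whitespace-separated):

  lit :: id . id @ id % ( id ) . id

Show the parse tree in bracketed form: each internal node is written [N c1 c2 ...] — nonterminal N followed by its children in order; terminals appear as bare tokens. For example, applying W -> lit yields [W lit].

X
X @ Y
X :: Y @ Y
Y :: Y @ Y
Z :: Y @ Y
W :: Y @ Y
lit :: Y @ Y
lit :: Z @ Y
lit :: W . Z @ Y
lit :: id . Z @ Y
lit :: id . W @ Y
lit :: id . id @ Y
lit :: id . id @ Y % Z
lit :: id . id @ Z % Z
lit :: id . id @ W % Z
lit :: id . id @ id % Z
lit :: id . id @ id % W . Z
lit :: id . id @ id % ( X ) . Z
lit :: id . id @ id % ( Y ) . Z
lit :: id . id @ id % ( Z ) . Z
lit :: id . id @ id % ( W ) . Z
lit :: id . id @ id % ( id ) . Z
lit :: id . id @ id % ( id ) . W
lit :: id . id @ id % ( id ) . id

[X [X [X [Y [Z [W lit]]]] :: [Y [Z [W id] . [Z [W id]]]]] @ [Y [Y [Z [W id]]] % [Z [W ( [X [Y [Z [W id]]]] )] . [Z [W id]]]]]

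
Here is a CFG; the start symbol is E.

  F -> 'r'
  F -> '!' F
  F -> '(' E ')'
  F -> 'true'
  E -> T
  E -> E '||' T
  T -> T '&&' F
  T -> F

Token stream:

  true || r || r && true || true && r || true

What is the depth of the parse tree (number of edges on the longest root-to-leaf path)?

[E [E [E [E [E [T [F true]]] || [T [F r]]] || [T [T [F r]] && [F true]]] || [T [T [F true]] && [F r]]] || [T [F true]]]

7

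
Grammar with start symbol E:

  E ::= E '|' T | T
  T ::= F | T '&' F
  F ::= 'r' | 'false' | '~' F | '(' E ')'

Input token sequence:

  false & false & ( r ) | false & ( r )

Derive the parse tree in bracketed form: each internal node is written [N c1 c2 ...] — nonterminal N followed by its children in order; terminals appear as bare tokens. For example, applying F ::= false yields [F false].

[E [E [T [T [T [F false]] & [F false]] & [F ( [E [T [F r]]] )]]] | [T [T [F false]] & [F ( [E [T [F r]]] )]]]

E
E | T
T | T
T & F | T
T & F & F | T
F & F & F | T
false & F & F | T
false & false & F | T
false & false & ( E ) | T
false & false & ( T ) | T
false & false & ( F ) | T
false & false & ( r ) | T
false & false & ( r ) | T & F
false & false & ( r ) | F & F
false & false & ( r ) | false & F
false & false & ( r ) | false & ( E )
false & false & ( r ) | false & ( T )
false & false & ( r ) | false & ( F )
false & false & ( r ) | false & ( r )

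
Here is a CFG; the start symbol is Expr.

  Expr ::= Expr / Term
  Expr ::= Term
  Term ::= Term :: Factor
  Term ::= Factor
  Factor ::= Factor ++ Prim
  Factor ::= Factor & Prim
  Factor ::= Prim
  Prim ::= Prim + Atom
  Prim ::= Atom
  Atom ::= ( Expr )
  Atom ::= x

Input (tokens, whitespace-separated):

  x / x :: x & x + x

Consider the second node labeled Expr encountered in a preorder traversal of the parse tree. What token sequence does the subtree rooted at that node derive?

[Expr [Expr [Term [Factor [Prim [Atom x]]]]] / [Term [Term [Factor [Prim [Atom x]]]] :: [Factor [Factor [Prim [Atom x]]] & [Prim [Prim [Atom x]] + [Atom x]]]]]

x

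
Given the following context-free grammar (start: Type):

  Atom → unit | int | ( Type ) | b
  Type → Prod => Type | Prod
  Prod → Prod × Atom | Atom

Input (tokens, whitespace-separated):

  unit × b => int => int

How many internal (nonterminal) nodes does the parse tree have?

[Type [Prod [Prod [Atom unit]] × [Atom b]] => [Type [Prod [Atom int]] => [Type [Prod [Atom int]]]]]

11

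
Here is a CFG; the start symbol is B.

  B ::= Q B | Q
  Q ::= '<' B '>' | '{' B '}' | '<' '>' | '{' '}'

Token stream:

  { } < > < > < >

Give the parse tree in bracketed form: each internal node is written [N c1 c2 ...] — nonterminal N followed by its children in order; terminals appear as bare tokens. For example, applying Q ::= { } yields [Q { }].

B
Q B
{ } B
{ } Q B
{ } < > B
{ } < > Q B
{ } < > < > B
{ } < > < > Q
{ } < > < > < >

[B [Q { }] [B [Q < >] [B [Q < >] [B [Q < >]]]]]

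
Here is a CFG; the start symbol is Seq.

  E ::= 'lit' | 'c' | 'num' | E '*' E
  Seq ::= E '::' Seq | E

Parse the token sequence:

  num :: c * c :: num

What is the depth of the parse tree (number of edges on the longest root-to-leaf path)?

[Seq [E num] :: [Seq [E [E c] * [E c]] :: [Seq [E num]]]]

4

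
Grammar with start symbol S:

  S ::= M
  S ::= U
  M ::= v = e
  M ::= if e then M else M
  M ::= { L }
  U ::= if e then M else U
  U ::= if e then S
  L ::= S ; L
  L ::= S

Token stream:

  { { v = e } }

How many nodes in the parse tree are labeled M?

[S [M { [L [S [M { [L [S [M v = e]]] }]]] }]]

3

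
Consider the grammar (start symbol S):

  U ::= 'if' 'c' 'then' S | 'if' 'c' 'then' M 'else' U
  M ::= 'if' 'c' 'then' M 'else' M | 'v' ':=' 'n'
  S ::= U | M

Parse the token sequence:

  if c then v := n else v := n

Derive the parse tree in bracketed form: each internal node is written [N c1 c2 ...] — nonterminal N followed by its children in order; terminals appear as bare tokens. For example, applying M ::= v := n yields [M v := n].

S
M
if c then M else M
if c then v := n else M
if c then v := n else v := n

[S [M if c then [M v := n] else [M v := n]]]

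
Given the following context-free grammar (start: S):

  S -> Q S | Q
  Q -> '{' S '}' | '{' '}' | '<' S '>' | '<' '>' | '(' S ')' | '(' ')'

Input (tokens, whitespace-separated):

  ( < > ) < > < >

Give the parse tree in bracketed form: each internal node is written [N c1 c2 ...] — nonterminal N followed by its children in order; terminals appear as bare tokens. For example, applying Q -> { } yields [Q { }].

S
Q S
( S ) S
( Q ) S
( < > ) S
( < > ) Q S
( < > ) < > S
( < > ) < > Q
( < > ) < > < >

[S [Q ( [S [Q < >]] )] [S [Q < >] [S [Q < >]]]]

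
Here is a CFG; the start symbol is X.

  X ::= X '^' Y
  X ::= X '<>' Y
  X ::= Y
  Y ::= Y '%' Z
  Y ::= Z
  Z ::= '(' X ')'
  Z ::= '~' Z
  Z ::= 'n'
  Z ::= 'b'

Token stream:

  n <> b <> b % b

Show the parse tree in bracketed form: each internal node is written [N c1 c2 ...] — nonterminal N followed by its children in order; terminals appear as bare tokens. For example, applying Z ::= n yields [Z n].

X
X <> Y
X <> Y <> Y
Y <> Y <> Y
Z <> Y <> Y
n <> Y <> Y
n <> Z <> Y
n <> b <> Y
n <> b <> Y % Z
n <> b <> Z % Z
n <> b <> b % Z
n <> b <> b % b

[X [X [X [Y [Z n]]] <> [Y [Z b]]] <> [Y [Y [Z b]] % [Z b]]]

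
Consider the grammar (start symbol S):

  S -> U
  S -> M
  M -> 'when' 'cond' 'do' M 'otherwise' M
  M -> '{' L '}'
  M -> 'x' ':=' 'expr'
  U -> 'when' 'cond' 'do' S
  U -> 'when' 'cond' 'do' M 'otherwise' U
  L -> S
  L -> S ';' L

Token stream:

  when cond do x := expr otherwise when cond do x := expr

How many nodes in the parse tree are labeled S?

[S [U when cond do [M x := expr] otherwise [U when cond do [S [M x := expr]]]]]

2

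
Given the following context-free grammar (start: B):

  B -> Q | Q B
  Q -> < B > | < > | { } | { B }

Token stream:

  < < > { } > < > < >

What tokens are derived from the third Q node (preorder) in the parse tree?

[B [Q < [B [Q < >] [B [Q { }]]] >] [B [Q < >] [B [Q < >]]]]

{ }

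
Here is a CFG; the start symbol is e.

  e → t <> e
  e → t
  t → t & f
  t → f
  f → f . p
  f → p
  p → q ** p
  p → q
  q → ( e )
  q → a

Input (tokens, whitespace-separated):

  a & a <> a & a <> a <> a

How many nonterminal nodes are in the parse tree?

28

[e [t [t [f [p [q a]]]] & [f [p [q a]]]] <> [e [t [t [f [p [q a]]]] & [f [p [q a]]]] <> [e [t [f [p [q a]]]] <> [e [t [f [p [q a]]]]]]]]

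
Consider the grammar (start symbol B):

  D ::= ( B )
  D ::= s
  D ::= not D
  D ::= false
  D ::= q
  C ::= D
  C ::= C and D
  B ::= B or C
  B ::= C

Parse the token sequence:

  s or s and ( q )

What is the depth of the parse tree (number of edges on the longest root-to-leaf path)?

6

[B [B [C [D s]]] or [C [C [D s]] and [D ( [B [C [D q]]] )]]]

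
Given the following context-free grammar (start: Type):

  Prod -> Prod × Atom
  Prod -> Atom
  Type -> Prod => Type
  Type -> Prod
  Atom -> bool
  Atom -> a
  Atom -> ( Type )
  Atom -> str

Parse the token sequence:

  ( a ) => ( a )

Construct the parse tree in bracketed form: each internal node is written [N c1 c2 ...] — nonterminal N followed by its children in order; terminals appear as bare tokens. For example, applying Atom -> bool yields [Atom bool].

[Type [Prod [Atom ( [Type [Prod [Atom a]]] )]] => [Type [Prod [Atom ( [Type [Prod [Atom a]]] )]]]]

Type
Prod => Type
Atom => Type
( Type ) => Type
( Prod ) => Type
( Atom ) => Type
( a ) => Type
( a ) => Prod
( a ) => Atom
( a ) => ( Type )
( a ) => ( Prod )
( a ) => ( Atom )
( a ) => ( a )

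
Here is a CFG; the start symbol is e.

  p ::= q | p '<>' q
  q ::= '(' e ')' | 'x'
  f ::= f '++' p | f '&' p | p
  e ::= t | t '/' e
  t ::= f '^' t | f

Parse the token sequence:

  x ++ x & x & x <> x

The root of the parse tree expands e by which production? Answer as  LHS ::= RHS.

e ::= t

[e [t [f [f [f [f [p [q x]]] ++ [p [q x]]] & [p [q x]]] & [p [p [q x]] <> [q x]]]]]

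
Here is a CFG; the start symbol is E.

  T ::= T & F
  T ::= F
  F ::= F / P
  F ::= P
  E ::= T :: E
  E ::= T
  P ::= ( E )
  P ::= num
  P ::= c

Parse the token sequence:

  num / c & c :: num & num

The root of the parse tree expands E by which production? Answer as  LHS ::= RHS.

E ::= T :: E

[E [T [T [F [F [P num]] / [P c]]] & [F [P c]]] :: [E [T [T [F [P num]]] & [F [P num]]]]]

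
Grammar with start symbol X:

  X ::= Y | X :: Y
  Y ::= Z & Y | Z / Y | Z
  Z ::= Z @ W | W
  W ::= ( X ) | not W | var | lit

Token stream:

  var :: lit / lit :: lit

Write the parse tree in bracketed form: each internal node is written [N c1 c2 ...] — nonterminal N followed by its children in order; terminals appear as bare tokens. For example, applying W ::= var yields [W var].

X
X :: Y
X :: Y :: Y
Y :: Y :: Y
Z :: Y :: Y
W :: Y :: Y
var :: Y :: Y
var :: Z / Y :: Y
var :: W / Y :: Y
var :: lit / Y :: Y
var :: lit / Z :: Y
var :: lit / W :: Y
var :: lit / lit :: Y
var :: lit / lit :: Z
var :: lit / lit :: W
var :: lit / lit :: lit

[X [X [X [Y [Z [W var]]]] :: [Y [Z [W lit]] / [Y [Z [W lit]]]]] :: [Y [Z [W lit]]]]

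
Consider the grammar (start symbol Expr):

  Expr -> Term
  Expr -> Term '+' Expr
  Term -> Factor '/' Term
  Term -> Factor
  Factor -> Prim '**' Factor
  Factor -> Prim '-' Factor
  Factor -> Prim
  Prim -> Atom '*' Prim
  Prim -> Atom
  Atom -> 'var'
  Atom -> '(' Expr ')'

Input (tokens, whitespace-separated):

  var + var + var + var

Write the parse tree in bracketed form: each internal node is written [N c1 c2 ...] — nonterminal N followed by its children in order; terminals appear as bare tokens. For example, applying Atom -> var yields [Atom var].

[Expr [Term [Factor [Prim [Atom var]]]] + [Expr [Term [Factor [Prim [Atom var]]]] + [Expr [Term [Factor [Prim [Atom var]]]] + [Expr [Term [Factor [Prim [Atom var]]]]]]]]

Expr
Term + Expr
Factor + Expr
Prim + Expr
Atom + Expr
var + Expr
var + Term + Expr
var + Factor + Expr
var + Prim + Expr
var + Atom + Expr
var + var + Expr
var + var + Term + Expr
var + var + Factor + Expr
var + var + Prim + Expr
var + var + Atom + Expr
var + var + var + Expr
var + var + var + Term
var + var + var + Factor
var + var + var + Prim
var + var + var + Atom
var + var + var + var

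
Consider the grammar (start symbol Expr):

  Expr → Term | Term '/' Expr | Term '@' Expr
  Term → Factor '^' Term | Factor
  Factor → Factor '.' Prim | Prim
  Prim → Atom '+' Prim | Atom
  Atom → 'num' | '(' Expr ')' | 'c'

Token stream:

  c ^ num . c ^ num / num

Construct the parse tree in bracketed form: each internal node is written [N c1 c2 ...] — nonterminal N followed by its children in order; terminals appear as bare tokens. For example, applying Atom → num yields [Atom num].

Expr
Term / Expr
Factor ^ Term / Expr
Prim ^ Term / Expr
Atom ^ Term / Expr
c ^ Term / Expr
c ^ Factor ^ Term / Expr
c ^ Factor . Prim ^ Term / Expr
c ^ Prim . Prim ^ Term / Expr
c ^ Atom . Prim ^ Term / Expr
c ^ num . Prim ^ Term / Expr
c ^ num . Atom ^ Term / Expr
c ^ num . c ^ Term / Expr
c ^ num . c ^ Factor / Expr
c ^ num . c ^ Prim / Expr
c ^ num . c ^ Atom / Expr
c ^ num . c ^ num / Expr
c ^ num . c ^ num / Term
c ^ num . c ^ num / Factor
c ^ num . c ^ num / Prim
c ^ num . c ^ num / Atom
c ^ num . c ^ num / num

[Expr [Term [Factor [Prim [Atom c]]] ^ [Term [Factor [Factor [Prim [Atom num]]] . [Prim [Atom c]]] ^ [Term [Factor [Prim [Atom num]]]]]] / [Expr [Term [Factor [Prim [Atom num]]]]]]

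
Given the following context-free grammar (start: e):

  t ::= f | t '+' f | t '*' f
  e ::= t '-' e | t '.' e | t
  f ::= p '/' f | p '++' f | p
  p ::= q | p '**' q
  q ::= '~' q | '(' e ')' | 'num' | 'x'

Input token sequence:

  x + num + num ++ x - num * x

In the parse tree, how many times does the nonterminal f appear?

[e [t [t [t [f [p [q x]]]] + [f [p [q num]]]] + [f [p [q num]] ++ [f [p [q x]]]]] - [e [t [t [f [p [q num]]]] * [f [p [q x]]]]]]

6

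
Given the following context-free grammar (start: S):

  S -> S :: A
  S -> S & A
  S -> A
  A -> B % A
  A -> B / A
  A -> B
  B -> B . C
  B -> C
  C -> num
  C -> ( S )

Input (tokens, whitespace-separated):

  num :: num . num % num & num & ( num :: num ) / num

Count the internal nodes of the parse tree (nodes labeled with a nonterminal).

32

[S [S [S [S [A [B [C num]]]] :: [A [B [B [C num]] . [C num]] % [A [B [C num]]]]] & [A [B [C num]]]] & [A [B [C ( [S [S [A [B [C num]]]] :: [A [B [C num]]]] )]] / [A [B [C num]]]]]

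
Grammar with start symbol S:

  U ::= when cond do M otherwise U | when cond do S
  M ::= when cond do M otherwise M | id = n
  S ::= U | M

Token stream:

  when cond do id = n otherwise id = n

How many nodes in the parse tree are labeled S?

[S [M when cond do [M id = n] otherwise [M id = n]]]

1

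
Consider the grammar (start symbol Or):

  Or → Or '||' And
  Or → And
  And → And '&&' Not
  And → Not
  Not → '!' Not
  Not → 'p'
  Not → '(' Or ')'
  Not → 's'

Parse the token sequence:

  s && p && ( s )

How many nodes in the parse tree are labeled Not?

4

[Or [And [And [And [Not s]] && [Not p]] && [Not ( [Or [And [Not s]]] )]]]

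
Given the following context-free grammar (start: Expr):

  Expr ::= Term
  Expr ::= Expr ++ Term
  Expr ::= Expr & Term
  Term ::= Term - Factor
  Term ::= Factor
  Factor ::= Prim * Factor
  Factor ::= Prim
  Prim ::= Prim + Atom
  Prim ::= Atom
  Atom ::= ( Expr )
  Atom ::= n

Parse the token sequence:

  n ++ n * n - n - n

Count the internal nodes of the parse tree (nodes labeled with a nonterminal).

21

[Expr [Expr [Term [Factor [Prim [Atom n]]]]] ++ [Term [Term [Term [Factor [Prim [Atom n]] * [Factor [Prim [Atom n]]]]] - [Factor [Prim [Atom n]]]] - [Factor [Prim [Atom n]]]]]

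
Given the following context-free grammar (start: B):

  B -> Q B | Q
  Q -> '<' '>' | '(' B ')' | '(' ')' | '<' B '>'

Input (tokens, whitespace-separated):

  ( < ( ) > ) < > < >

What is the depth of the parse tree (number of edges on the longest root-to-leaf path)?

6

[B [Q ( [B [Q < [B [Q ( )]] >]] )] [B [Q < >] [B [Q < >]]]]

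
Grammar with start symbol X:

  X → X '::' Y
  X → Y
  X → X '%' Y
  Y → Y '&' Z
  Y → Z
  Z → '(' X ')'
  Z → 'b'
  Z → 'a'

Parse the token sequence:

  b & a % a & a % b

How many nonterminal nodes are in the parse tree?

[X [X [X [Y [Y [Z b]] & [Z a]]] % [Y [Y [Z a]] & [Z a]]] % [Y [Z b]]]

13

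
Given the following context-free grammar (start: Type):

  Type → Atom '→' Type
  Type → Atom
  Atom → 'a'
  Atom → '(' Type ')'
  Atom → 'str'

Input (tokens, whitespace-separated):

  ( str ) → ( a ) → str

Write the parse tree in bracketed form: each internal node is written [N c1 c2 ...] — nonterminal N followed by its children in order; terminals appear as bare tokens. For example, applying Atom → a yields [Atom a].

Type
Atom → Type
( Type ) → Type
( Atom ) → Type
( str ) → Type
( str ) → Atom → Type
( str ) → ( Type ) → Type
( str ) → ( Atom ) → Type
( str ) → ( a ) → Type
( str ) → ( a ) → Atom
( str ) → ( a ) → str

[Type [Atom ( [Type [Atom str]] )] → [Type [Atom ( [Type [Atom a]] )] → [Type [Atom str]]]]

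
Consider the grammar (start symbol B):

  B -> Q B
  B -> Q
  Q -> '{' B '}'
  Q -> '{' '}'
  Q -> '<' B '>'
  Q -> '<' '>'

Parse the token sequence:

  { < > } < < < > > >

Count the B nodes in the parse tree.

[B [Q { [B [Q < >]] }] [B [Q < [B [Q < [B [Q < >]] >]] >]]]

5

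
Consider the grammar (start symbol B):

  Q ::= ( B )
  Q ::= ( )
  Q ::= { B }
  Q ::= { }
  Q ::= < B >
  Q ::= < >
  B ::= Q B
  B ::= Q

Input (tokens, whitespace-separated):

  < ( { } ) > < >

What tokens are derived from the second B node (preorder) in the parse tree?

[B [Q < [B [Q ( [B [Q { }]] )]] >] [B [Q < >]]]

( { } )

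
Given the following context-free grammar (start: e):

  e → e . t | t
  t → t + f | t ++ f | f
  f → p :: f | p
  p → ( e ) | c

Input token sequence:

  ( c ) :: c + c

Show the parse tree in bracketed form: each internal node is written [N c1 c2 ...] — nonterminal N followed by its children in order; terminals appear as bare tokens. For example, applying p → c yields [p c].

[e [t [t [f [p ( [e [t [f [p c]]]] )] :: [f [p c]]]] + [f [p c]]]]

e
t
t + f
f + f
p :: f + f
( e ) :: f + f
( t ) :: f + f
( f ) :: f + f
( p ) :: f + f
( c ) :: f + f
( c ) :: p + f
( c ) :: c + f
( c ) :: c + p
( c ) :: c + c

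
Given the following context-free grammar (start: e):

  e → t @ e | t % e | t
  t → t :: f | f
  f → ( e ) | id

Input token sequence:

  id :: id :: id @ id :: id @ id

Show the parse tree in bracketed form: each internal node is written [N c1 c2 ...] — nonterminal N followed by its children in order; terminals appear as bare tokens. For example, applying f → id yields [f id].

e
t @ e
t :: f @ e
t :: f :: f @ e
f :: f :: f @ e
id :: f :: f @ e
id :: id :: f @ e
id :: id :: id @ e
id :: id :: id @ t @ e
id :: id :: id @ t :: f @ e
id :: id :: id @ f :: f @ e
id :: id :: id @ id :: f @ e
id :: id :: id @ id :: id @ e
id :: id :: id @ id :: id @ t
id :: id :: id @ id :: id @ f
id :: id :: id @ id :: id @ id

[e [t [t [t [f id]] :: [f id]] :: [f id]] @ [e [t [t [f id]] :: [f id]] @ [e [t [f id]]]]]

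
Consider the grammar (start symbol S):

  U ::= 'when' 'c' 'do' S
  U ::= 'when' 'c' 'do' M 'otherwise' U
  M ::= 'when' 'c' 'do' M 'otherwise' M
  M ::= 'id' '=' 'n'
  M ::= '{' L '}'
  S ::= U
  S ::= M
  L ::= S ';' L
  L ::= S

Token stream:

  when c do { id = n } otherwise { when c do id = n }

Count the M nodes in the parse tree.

5

[S [M when c do [M { [L [S [M id = n]]] }] otherwise [M { [L [S [U when c do [S [M id = n]]]]] }]]]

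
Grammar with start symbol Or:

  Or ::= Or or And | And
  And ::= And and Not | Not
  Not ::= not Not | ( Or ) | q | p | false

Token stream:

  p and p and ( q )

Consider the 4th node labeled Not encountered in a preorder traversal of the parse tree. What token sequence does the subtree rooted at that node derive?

q

[Or [And [And [And [Not p]] and [Not p]] and [Not ( [Or [And [Not q]]] )]]]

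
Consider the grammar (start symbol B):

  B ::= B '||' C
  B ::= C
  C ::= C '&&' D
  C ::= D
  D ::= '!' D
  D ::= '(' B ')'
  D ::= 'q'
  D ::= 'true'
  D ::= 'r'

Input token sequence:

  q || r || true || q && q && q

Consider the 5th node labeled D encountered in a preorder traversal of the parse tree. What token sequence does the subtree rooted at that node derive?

q

[B [B [B [B [C [D q]]] || [C [D r]]] || [C [D true]]] || [C [C [C [D q]] && [D q]] && [D q]]]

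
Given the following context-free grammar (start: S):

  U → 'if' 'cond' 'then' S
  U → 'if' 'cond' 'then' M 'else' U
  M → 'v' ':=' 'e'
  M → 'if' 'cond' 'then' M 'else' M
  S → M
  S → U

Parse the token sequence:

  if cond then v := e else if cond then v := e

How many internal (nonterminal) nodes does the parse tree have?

[S [U if cond then [M v := e] else [U if cond then [S [M v := e]]]]]

6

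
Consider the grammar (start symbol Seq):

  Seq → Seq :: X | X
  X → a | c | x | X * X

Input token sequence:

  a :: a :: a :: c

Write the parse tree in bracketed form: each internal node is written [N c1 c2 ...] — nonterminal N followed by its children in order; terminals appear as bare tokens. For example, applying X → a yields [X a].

[Seq [Seq [Seq [Seq [X a]] :: [X a]] :: [X a]] :: [X c]]

Seq
Seq :: X
Seq :: X :: X
Seq :: X :: X :: X
X :: X :: X :: X
a :: X :: X :: X
a :: a :: X :: X
a :: a :: a :: X
a :: a :: a :: c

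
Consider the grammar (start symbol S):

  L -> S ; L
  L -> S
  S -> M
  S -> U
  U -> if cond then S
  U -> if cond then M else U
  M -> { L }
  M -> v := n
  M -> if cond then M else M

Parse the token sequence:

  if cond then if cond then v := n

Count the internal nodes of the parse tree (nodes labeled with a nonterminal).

6

[S [U if cond then [S [U if cond then [S [M v := n]]]]]]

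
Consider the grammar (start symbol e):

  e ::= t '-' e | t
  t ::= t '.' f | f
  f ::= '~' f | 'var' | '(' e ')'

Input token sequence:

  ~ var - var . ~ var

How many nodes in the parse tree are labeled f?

[e [t [f ~ [f var]]] - [e [t [t [f var]] . [f ~ [f var]]]]]

5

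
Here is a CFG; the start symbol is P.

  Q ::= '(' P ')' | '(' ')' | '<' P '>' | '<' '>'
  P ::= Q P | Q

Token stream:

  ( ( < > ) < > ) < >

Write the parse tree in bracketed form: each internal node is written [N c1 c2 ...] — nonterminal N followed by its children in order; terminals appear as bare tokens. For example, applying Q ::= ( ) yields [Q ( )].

P
Q P
( P ) P
( Q P ) P
( ( P ) P ) P
( ( Q ) P ) P
( ( < > ) P ) P
( ( < > ) Q ) P
( ( < > ) < > ) P
( ( < > ) < > ) Q
( ( < > ) < > ) < >

[P [Q ( [P [Q ( [P [Q < >]] )] [P [Q < >]]] )] [P [Q < >]]]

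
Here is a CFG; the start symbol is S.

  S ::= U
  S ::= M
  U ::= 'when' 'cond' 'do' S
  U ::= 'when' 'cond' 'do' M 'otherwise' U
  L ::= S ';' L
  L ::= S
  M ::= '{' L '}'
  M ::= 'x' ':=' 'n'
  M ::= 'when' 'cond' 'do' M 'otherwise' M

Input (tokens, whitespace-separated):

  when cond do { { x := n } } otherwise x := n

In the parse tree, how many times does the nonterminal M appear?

5

[S [M when cond do [M { [L [S [M { [L [S [M x := n]]] }]]] }] otherwise [M x := n]]]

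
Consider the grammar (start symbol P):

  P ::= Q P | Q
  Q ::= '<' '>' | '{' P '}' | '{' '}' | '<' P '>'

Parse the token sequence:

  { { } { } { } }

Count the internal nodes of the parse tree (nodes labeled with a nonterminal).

[P [Q { [P [Q { }] [P [Q { }] [P [Q { }]]]] }]]

8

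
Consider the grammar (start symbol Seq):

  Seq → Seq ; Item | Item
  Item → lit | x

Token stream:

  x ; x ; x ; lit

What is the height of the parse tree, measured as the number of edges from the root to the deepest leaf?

5

[Seq [Seq [Seq [Seq [Item x]] ; [Item x]] ; [Item x]] ; [Item lit]]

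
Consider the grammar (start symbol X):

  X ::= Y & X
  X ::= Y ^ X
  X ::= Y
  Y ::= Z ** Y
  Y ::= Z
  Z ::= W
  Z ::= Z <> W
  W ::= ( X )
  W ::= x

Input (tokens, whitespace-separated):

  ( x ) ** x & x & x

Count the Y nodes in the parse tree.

5

[X [Y [Z [W ( [X [Y [Z [W x]]]] )]] ** [Y [Z [W x]]]] & [X [Y [Z [W x]]] & [X [Y [Z [W x]]]]]]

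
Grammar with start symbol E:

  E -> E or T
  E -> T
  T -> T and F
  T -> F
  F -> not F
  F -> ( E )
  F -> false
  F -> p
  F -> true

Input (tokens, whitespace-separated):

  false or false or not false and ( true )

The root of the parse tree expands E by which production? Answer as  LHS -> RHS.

E -> E or T

[E [E [E [T [F false]]] or [T [F false]]] or [T [T [F not [F false]]] and [F ( [E [T [F true]]] )]]]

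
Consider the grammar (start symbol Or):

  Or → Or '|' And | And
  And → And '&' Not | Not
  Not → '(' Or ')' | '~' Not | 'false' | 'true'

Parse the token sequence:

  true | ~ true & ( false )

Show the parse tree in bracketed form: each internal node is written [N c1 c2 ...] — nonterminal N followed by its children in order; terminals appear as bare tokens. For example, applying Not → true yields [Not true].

Or
Or | And
And | And
Not | And
true | And
true | And & Not
true | Not & Not
true | ~ Not & Not
true | ~ true & Not
true | ~ true & ( Or )
true | ~ true & ( And )
true | ~ true & ( Not )
true | ~ true & ( false )

[Or [Or [And [Not true]]] | [And [And [Not ~ [Not true]]] & [Not ( [Or [And [Not false]]] )]]]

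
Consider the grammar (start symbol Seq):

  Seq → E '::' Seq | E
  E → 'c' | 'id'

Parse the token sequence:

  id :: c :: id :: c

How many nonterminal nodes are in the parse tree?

[Seq [E id] :: [Seq [E c] :: [Seq [E id] :: [Seq [E c]]]]]

8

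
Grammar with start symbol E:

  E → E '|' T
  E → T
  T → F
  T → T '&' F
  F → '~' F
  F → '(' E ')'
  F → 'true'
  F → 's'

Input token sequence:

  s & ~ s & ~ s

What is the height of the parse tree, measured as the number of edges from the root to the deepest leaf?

[E [T [T [T [F s]] & [F ~ [F s]]] & [F ~ [F s]]]]

5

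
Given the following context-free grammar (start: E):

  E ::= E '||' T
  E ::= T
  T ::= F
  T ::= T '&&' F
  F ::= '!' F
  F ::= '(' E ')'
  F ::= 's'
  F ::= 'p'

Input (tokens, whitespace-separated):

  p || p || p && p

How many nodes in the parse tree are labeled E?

[E [E [E [T [F p]]] || [T [F p]]] || [T [T [F p]] && [F p]]]

3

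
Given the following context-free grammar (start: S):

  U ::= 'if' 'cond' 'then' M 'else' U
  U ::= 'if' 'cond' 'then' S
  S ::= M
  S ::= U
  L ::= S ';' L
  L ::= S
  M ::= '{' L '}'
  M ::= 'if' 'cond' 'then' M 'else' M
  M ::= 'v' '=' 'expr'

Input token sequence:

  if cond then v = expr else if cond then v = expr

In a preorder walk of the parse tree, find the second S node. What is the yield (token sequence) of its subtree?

v = expr

[S [U if cond then [M v = expr] else [U if cond then [S [M v = expr]]]]]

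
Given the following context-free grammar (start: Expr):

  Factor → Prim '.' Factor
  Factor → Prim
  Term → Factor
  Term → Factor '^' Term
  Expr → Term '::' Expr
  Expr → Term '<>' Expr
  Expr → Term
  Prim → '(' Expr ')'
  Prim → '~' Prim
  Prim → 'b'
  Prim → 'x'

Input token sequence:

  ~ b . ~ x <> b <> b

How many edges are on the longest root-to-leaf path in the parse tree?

6

[Expr [Term [Factor [Prim ~ [Prim b]] . [Factor [Prim ~ [Prim x]]]]] <> [Expr [Term [Factor [Prim b]]] <> [Expr [Term [Factor [Prim b]]]]]]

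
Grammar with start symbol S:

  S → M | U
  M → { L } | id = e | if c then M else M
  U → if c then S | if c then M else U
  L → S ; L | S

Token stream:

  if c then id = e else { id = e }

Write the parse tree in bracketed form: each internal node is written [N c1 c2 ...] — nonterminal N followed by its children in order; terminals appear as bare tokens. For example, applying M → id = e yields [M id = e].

S
M
if c then M else M
if c then id = e else M
if c then id = e else { L }
if c then id = e else { S }
if c then id = e else { M }
if c then id = e else { id = e }

[S [M if c then [M id = e] else [M { [L [S [M id = e]]] }]]]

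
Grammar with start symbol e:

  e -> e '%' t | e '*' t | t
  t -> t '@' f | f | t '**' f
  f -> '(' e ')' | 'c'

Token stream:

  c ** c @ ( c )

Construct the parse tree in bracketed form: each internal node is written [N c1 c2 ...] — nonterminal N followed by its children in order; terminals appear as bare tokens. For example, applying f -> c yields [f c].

[e [t [t [t [f c]] ** [f c]] @ [f ( [e [t [f c]]] )]]]

e
t
t @ f
t ** f @ f
f ** f @ f
c ** f @ f
c ** c @ f
c ** c @ ( e )
c ** c @ ( t )
c ** c @ ( f )
c ** c @ ( c )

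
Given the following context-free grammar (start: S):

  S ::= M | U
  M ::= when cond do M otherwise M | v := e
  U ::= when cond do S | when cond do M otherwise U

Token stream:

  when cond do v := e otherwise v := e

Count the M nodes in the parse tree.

3

[S [M when cond do [M v := e] otherwise [M v := e]]]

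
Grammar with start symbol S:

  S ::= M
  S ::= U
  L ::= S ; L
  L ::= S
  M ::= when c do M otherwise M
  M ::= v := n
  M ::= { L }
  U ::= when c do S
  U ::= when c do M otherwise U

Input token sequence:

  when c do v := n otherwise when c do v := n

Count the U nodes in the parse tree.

2

[S [U when c do [M v := n] otherwise [U when c do [S [M v := n]]]]]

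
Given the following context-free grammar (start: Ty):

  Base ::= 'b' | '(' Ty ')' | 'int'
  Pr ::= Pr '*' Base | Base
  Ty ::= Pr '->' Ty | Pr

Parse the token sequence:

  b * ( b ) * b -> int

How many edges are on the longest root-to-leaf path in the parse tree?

7

[Ty [Pr [Pr [Pr [Base b]] * [Base ( [Ty [Pr [Base b]]] )]] * [Base b]] -> [Ty [Pr [Base int]]]]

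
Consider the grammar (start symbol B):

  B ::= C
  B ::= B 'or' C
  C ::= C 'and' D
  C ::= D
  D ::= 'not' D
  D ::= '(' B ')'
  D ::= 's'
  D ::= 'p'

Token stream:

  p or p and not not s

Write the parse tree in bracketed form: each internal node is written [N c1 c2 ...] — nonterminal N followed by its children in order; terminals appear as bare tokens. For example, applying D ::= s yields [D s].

B
B or C
C or C
D or C
p or C
p or C and D
p or D and D
p or p and D
p or p and not D
p or p and not not D
p or p and not not s

[B [B [C [D p]]] or [C [C [D p]] and [D not [D not [D s]]]]]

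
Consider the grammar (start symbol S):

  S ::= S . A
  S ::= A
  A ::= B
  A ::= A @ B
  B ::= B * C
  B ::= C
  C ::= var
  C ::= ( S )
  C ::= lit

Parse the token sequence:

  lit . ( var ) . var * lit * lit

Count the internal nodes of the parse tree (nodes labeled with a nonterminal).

[S [S [S [A [B [C lit]]]] . [A [B [C ( [S [A [B [C var]]]] )]]]] . [A [B [B [B [C var]] * [C lit]] * [C lit]]]]

20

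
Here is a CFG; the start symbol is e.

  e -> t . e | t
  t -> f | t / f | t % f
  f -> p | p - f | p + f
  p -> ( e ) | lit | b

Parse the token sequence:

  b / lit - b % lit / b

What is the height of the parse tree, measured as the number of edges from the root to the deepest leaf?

[e [t [t [t [t [f [p b]]] / [f [p lit] - [f [p b]]]] % [f [p lit]]] / [f [p b]]]]

7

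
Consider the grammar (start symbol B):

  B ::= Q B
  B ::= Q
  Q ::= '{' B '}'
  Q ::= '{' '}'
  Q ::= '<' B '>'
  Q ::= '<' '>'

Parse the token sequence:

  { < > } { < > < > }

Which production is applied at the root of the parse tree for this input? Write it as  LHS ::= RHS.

B ::= Q B

[B [Q { [B [Q < >]] }] [B [Q { [B [Q < >] [B [Q < >]]] }]]]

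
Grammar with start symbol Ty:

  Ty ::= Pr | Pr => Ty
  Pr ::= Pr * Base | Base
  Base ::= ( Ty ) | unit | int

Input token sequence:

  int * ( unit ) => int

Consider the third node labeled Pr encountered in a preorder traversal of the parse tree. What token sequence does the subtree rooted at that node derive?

[Ty [Pr [Pr [Base int]] * [Base ( [Ty [Pr [Base unit]]] )]] => [Ty [Pr [Base int]]]]

unit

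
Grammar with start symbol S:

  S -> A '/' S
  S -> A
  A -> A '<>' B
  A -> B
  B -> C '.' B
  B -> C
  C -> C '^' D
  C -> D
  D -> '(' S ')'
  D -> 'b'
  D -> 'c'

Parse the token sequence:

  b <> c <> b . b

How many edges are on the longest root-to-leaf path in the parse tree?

[S [A [A [A [B [C [D b]]]] <> [B [C [D c]]]] <> [B [C [D b]] . [B [C [D b]]]]]]

7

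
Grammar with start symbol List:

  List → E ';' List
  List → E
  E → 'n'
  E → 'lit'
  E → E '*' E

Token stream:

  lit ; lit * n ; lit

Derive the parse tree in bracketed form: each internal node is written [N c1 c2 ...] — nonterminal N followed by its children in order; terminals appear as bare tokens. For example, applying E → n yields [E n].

[List [E lit] ; [List [E [E lit] * [E n]] ; [List [E lit]]]]

List
E ; List
lit ; List
lit ; E ; List
lit ; E * E ; List
lit ; lit * E ; List
lit ; lit * n ; List
lit ; lit * n ; E
lit ; lit * n ; lit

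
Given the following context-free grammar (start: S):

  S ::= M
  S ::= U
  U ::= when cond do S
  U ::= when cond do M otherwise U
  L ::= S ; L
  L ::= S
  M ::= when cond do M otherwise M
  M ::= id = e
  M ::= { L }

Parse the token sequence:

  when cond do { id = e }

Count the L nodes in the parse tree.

1

[S [U when cond do [S [M { [L [S [M id = e]]] }]]]]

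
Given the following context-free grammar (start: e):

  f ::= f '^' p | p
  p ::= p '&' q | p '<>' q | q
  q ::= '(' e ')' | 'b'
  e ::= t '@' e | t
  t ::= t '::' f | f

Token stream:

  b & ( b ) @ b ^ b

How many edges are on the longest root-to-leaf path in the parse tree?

[e [t [f [p [p [q b]] & [q ( [e [t [f [p [q b]]]]] )]]]] @ [e [t [f [f [p [q b]]] ^ [p [q b]]]]]]

10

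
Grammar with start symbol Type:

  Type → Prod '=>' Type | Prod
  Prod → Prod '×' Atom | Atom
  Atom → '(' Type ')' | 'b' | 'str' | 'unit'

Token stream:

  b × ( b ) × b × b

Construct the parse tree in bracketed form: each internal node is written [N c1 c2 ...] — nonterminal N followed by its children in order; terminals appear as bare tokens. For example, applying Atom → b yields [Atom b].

Type
Prod
Prod × Atom
Prod × Atom × Atom
Prod × Atom × Atom × Atom
Atom × Atom × Atom × Atom
b × Atom × Atom × Atom
b × ( Type ) × Atom × Atom
b × ( Prod ) × Atom × Atom
b × ( Atom ) × Atom × Atom
b × ( b ) × Atom × Atom
b × ( b ) × b × Atom
b × ( b ) × b × b

[Type [Prod [Prod [Prod [Prod [Atom b]] × [Atom ( [Type [Prod [Atom b]]] )]] × [Atom b]] × [Atom b]]]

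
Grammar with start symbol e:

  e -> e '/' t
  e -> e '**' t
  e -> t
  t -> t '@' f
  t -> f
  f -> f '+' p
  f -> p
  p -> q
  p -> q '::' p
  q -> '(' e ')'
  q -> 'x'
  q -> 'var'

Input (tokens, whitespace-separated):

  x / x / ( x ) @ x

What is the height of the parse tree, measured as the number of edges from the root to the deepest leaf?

11

[e [e [e [t [f [p [q x]]]]] / [t [f [p [q x]]]]] / [t [t [f [p [q ( [e [t [f [p [q x]]]]] )]]]] @ [f [p [q x]]]]]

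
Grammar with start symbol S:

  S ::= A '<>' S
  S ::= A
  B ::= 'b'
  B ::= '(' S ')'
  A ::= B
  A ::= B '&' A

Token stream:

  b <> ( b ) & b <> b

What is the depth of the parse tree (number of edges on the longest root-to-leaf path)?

[S [A [B b]] <> [S [A [B ( [S [A [B b]]] )] & [A [B b]]] <> [S [A [B b]]]]]

7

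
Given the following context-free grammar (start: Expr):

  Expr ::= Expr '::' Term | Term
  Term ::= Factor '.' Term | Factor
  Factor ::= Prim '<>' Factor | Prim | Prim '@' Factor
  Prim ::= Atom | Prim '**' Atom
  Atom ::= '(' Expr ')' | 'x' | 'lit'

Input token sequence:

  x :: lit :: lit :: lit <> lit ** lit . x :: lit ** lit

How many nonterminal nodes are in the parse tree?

36

[Expr [Expr [Expr [Expr [Expr [Term [Factor [Prim [Atom x]]]]] :: [Term [Factor [Prim [Atom lit]]]]] :: [Term [Factor [Prim [Atom lit]]]]] :: [Term [Factor [Prim [Atom lit]] <> [Factor [Prim [Prim [Atom lit]] ** [Atom lit]]]] . [Term [Factor [Prim [Atom x]]]]]] :: [Term [Factor [Prim [Prim [Atom lit]] ** [Atom lit]]]]]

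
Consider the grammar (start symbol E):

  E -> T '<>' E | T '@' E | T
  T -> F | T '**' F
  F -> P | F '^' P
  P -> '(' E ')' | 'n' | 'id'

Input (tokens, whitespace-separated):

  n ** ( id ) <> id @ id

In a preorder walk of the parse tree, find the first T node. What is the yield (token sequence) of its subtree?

[E [T [T [F [P n]]] ** [F [P ( [E [T [F [P id]]]] )]]] <> [E [T [F [P id]]] @ [E [T [F [P id]]]]]]

n ** ( id )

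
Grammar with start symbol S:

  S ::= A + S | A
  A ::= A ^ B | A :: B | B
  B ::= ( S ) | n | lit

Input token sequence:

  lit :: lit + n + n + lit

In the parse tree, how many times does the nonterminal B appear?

5

[S [A [A [B lit]] :: [B lit]] + [S [A [B n]] + [S [A [B n]] + [S [A [B lit]]]]]]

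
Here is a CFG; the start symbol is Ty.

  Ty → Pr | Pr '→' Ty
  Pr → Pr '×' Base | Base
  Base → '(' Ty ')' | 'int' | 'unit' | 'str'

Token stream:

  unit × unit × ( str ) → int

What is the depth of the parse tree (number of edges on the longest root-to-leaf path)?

[Ty [Pr [Pr [Pr [Base unit]] × [Base unit]] × [Base ( [Ty [Pr [Base str]]] )]] → [Ty [Pr [Base int]]]]

6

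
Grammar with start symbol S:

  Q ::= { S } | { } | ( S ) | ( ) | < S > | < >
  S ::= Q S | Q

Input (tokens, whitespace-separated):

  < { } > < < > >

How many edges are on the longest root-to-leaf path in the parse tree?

[S [Q < [S [Q { }]] >] [S [Q < [S [Q < >]] >]]]

5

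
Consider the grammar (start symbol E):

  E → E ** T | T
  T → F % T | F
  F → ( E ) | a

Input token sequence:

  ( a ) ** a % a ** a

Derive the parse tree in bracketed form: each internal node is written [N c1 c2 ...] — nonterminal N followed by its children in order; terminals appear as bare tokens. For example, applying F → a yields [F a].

[E [E [E [T [F ( [E [T [F a]]] )]]] ** [T [F a] % [T [F a]]]] ** [T [F a]]]

E
E ** T
E ** T ** T
T ** T ** T
F ** T ** T
( E ) ** T ** T
( T ) ** T ** T
( F ) ** T ** T
( a ) ** T ** T
( a ) ** F % T ** T
( a ) ** a % T ** T
( a ) ** a % F ** T
( a ) ** a % a ** T
( a ) ** a % a ** F
( a ) ** a % a ** a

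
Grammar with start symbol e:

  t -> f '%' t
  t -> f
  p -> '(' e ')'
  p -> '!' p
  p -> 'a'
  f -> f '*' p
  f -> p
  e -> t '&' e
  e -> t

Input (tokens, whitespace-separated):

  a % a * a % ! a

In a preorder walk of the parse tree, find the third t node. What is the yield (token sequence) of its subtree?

! a

[e [t [f [p a]] % [t [f [f [p a]] * [p a]] % [t [f [p ! [p a]]]]]]]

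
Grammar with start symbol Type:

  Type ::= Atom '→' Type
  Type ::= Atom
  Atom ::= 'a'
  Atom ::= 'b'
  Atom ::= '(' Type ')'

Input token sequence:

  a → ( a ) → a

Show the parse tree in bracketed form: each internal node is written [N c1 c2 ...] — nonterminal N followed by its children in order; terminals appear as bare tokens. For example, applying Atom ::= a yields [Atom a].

Type
Atom → Type
a → Type
a → Atom → Type
a → ( Type ) → Type
a → ( Atom ) → Type
a → ( a ) → Type
a → ( a ) → Atom
a → ( a ) → a

[Type [Atom a] → [Type [Atom ( [Type [Atom a]] )] → [Type [Atom a]]]]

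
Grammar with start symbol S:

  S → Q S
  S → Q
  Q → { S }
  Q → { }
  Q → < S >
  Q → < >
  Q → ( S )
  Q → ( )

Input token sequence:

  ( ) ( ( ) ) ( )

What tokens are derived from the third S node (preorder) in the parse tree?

( )

[S [Q ( )] [S [Q ( [S [Q ( )]] )] [S [Q ( )]]]]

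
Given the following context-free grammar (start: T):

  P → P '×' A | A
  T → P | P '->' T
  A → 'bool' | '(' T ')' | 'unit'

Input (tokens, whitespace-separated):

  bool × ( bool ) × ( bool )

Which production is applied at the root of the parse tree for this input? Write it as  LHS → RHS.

[T [P [P [P [A bool]] × [A ( [T [P [A bool]]] )]] × [A ( [T [P [A bool]]] )]]]

T → P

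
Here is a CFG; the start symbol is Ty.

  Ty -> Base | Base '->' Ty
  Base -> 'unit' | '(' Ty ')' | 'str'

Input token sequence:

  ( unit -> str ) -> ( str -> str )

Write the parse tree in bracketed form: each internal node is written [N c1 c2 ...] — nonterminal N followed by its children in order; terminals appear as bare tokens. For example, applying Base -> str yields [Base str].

Ty
Base -> Ty
( Ty ) -> Ty
( Base -> Ty ) -> Ty
( unit -> Ty ) -> Ty
( unit -> Base ) -> Ty
( unit -> str ) -> Ty
( unit -> str ) -> Base
( unit -> str ) -> ( Ty )
( unit -> str ) -> ( Base -> Ty )
( unit -> str ) -> ( str -> Ty )
( unit -> str ) -> ( str -> Base )
( unit -> str ) -> ( str -> str )

[Ty [Base ( [Ty [Base unit] -> [Ty [Base str]]] )] -> [Ty [Base ( [Ty [Base str] -> [Ty [Base str]]] )]]]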